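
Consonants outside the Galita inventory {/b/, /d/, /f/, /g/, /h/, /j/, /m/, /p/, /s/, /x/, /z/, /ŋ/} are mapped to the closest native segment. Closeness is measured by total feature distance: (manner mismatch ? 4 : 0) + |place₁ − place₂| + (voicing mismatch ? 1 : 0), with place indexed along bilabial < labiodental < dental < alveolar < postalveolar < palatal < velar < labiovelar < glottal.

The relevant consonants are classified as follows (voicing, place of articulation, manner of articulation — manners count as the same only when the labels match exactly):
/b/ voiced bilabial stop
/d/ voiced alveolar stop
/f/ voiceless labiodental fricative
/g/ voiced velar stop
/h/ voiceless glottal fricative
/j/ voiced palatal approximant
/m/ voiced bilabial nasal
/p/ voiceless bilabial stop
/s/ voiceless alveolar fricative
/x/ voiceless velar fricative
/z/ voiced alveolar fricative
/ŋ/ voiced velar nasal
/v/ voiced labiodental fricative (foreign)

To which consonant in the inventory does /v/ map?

/f/ is closest: same manner (fricative), place distance 0 (labiodental→labiodental), voicing differs (+1); total 1. Next closest is /z/ at distance 2.

f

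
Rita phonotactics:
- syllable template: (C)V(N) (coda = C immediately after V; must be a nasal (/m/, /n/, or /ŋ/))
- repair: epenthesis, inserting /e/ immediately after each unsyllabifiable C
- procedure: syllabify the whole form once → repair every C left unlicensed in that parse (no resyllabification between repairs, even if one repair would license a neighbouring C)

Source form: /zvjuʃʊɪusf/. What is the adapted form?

Syllabifying with onset maximization leaves /z/, /v/, /s/, /f/ stranded (only a nasal (/m/, /n/, or /ŋ/) is licensed in coda position; onsets are limited to one consonant).
Epenthesis after each stranded consonant: /z/ → /ze/, /v/ → /ve/, /s/ → /se/, /f/ → /fe/.

zevejuʃʊɪusefe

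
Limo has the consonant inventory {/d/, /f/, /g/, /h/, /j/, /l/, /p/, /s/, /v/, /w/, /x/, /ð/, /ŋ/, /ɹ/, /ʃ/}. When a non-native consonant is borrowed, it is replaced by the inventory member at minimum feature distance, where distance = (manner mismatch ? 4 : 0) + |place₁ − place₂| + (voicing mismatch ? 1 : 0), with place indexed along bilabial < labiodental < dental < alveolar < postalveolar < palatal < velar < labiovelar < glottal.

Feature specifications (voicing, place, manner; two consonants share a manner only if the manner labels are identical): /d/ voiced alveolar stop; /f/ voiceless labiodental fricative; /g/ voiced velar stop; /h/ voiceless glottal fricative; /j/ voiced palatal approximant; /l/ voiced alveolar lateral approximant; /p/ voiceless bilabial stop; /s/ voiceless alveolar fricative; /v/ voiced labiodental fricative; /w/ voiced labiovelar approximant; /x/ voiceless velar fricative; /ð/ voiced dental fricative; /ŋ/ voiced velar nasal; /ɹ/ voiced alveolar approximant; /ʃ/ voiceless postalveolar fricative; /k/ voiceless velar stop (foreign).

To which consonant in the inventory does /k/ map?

g

/g/ is closest: same manner (stop), place distance 0 (velar→velar), voicing differs (+1); total 1. Next closest is /d/ at distance 4.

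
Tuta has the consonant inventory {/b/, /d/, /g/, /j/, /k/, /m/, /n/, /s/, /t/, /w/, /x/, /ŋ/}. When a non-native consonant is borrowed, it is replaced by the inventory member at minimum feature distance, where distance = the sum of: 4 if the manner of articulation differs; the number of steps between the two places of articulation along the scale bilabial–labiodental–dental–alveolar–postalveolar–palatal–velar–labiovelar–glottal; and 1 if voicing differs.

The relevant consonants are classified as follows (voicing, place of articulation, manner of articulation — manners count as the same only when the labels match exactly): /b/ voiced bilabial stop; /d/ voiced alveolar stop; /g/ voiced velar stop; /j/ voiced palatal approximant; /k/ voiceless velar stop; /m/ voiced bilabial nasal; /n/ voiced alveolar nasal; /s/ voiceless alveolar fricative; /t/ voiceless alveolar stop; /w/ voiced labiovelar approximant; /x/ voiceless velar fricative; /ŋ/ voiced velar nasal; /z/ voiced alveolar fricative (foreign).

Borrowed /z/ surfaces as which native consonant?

/s/ is closest: same manner (fricative), place distance 0 (alveolar→alveolar), voicing differs (+1); total 1. Next closest is /d/ at distance 4.

s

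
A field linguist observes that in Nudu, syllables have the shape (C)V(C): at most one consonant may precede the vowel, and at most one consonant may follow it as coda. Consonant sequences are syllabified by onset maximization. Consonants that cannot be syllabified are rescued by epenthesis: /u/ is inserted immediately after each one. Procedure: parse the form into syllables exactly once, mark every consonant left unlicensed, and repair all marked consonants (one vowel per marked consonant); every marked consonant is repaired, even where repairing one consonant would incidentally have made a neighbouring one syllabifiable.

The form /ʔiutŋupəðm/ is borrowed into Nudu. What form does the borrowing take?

Syllabifying with onset maximization leaves /m/ stranded (at most one coda consonant is licensed; onsets are limited to one consonant).
Inserting the epenthetic vowel yields /m/ → /mu/.

ʔiutŋupəðmu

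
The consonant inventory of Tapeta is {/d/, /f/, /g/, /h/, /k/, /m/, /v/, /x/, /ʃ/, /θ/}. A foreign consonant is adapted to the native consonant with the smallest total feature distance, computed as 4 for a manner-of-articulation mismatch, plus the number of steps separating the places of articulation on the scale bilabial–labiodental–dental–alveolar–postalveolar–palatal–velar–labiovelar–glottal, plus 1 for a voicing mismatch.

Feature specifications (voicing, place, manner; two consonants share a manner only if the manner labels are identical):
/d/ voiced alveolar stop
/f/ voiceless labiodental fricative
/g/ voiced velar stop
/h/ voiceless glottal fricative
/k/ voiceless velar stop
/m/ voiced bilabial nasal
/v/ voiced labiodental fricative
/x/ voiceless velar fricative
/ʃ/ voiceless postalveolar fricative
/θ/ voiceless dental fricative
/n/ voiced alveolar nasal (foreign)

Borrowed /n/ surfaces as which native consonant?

m

/m/ is closest: same manner (nasal), place distance 3 (alveolar→bilabial), same voicing; total 3. Next closest is /d/ at distance 4.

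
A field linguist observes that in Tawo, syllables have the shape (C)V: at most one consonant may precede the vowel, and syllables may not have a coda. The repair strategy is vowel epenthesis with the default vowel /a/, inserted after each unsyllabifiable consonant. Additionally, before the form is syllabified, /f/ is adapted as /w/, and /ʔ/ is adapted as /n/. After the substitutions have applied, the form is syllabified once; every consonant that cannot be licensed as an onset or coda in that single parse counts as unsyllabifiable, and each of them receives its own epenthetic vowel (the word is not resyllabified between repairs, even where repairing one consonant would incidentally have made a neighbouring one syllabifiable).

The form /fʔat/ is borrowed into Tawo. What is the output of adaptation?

wanata

Substitution: /f/ → /w/, /ʔ/ → /n/, giving /wnat/.
Syllabifying with onset maximization leaves /w/, /t/ stranded (no codas are permitted; onsets are limited to one consonant).
Each unlicensed consonant becomes the onset of a new syllable: /w/ → /wa/, /t/ → /ta/.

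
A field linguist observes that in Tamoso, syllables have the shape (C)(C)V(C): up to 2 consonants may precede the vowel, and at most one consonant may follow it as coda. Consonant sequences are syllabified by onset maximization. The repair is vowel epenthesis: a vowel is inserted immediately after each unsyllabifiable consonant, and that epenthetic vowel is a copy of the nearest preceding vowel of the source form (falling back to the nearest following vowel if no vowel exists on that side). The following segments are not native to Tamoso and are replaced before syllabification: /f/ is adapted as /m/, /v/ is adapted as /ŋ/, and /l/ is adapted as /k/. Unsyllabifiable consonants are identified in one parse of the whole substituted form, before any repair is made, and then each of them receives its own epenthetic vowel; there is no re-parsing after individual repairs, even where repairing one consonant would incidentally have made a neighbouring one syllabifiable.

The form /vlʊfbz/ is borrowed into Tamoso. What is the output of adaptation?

ŋkʊmbʊzʊ

Substitution: /v/ → /ŋ/, /l/ → /k/, /f/ → /m/, giving /ŋkʊmbz/.
Syllabifying with onset maximization leaves /b/, /z/ stranded (at most one coda consonant is licensed; onsets may contain at most 2 consonants).
Each unlicensed consonant becomes the onset of a new syllable: /b/ → /bʊ/, /z/ → /zʊ/.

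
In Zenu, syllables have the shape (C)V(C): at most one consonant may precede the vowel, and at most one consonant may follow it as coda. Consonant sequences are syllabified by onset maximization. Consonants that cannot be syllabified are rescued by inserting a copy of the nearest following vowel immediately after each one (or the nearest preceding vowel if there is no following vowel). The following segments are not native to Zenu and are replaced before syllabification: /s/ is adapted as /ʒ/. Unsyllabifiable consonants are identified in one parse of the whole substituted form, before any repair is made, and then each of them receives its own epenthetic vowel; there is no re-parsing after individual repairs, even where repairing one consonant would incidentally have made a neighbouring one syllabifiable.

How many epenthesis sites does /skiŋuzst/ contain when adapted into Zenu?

After substitution the input is /ʒkiŋuzʒt/.
The unsyllabifiable consonants are /ʒ/, /ʒ/, /t/; each receives one epenthetic vowel.

3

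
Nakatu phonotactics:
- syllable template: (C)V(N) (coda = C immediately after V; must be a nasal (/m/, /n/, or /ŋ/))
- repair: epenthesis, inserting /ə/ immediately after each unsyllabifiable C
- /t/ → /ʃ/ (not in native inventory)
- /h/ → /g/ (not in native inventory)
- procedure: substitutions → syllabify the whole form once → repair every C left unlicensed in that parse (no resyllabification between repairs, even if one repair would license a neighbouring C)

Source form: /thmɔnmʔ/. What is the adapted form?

Substitution: /t/ → /ʃ/, /h/ → /g/, giving /ʃgmɔnmʔ/.
The consonants /ʃ/, /g/, /m/, /ʔ/ cannot be parsed into a legal (C)V(N) syllable (only a nasal (/m/, /n/, or /ŋ/) is licensed in coda position; onsets are limited to one consonant).
Inserting the epenthetic vowel yields /ʃ/ → /ʃə/, /g/ → /gə/, /m/ → /mə/, /ʔ/ → /ʔə/.

ʃəgəmɔnməʔə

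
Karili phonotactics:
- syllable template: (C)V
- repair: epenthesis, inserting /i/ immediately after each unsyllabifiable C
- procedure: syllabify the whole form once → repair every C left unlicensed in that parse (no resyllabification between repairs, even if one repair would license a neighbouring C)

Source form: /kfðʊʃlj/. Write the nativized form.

Syllabifying with onset maximization leaves /k/, /f/, /ʃ/, /l/, /j/ stranded (no codas are permitted; onsets are limited to one consonant).
Inserting the epenthetic vowel yields /k/ → /ki/, /f/ → /fi/, /ʃ/ → /ʃi/, /l/ → /li/, /j/ → /ji/.

kifiðʊʃiliji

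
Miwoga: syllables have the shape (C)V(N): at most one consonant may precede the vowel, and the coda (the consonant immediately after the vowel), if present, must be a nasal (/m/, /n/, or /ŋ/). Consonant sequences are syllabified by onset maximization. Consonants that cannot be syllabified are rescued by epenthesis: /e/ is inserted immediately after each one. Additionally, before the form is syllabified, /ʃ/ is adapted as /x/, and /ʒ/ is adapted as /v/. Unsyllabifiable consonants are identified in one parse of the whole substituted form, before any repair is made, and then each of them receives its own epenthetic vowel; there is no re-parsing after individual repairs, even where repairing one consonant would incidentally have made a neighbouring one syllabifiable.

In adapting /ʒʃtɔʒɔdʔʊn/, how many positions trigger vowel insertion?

3

After substitution the input is /vxtɔvɔdʔʊn/.
The unsyllabifiable consonants are /v/, /x/, /d/; each receives one epenthetic vowel.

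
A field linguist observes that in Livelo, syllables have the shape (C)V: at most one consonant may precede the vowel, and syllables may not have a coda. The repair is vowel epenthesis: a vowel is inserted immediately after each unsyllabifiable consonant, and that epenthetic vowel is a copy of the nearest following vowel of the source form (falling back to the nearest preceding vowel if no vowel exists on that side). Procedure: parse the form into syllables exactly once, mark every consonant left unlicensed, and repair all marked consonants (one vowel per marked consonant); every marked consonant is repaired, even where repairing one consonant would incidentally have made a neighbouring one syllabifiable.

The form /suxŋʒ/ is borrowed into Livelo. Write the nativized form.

Under (C)V, the unsyllabifiable consonants are /x/, /ŋ/, /ʒ/ (no codas are permitted; onsets are limited to one consonant).
Each unlicensed consonant becomes the onset of a new syllable: /x/ → /xu/, /ŋ/ → /ŋu/, /ʒ/ → /ʒu/.

suxuŋuʒu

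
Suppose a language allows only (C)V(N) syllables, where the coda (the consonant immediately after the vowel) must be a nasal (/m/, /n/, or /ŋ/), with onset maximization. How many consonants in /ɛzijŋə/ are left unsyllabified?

The consonants /j/ cannot be parsed into a legal (C)V(N) syllable (only a nasal (/m/, /n/, or /ŋ/) is licensed in coda position; onsets are limited to one consonant).

1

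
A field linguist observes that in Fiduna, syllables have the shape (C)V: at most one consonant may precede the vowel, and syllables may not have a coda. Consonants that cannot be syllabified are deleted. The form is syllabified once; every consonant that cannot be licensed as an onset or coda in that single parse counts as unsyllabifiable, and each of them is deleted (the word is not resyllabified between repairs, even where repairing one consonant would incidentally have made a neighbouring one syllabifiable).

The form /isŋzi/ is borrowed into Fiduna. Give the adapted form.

izi

Under (C)V, the unsyllabifiable consonants are /s/, /ŋ/ (no codas are permitted; onsets are limited to one consonant).
Each unlicensed consonant is deleted: /s/, /ŋ/.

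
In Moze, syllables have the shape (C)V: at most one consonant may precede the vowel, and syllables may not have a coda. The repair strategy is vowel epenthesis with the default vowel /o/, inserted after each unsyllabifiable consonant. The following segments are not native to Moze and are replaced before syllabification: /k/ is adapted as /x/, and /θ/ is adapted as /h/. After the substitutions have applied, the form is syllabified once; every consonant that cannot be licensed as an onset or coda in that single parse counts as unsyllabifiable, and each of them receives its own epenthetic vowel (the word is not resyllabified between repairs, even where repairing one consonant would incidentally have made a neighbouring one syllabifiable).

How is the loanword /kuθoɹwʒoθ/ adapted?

xuhoɹowoʒoho

Substitution: /k/ → /x/, /θ/ → /h/, giving /xuhoɹwʒoh/.
The consonants /ɹ/, /w/, /h/ cannot be parsed into a legal (C)V syllable (no codas are permitted; onsets are limited to one consonant).
Epenthesis after each stranded consonant: /ɹ/ → /ɹo/, /w/ → /wo/, /h/ → /ho/.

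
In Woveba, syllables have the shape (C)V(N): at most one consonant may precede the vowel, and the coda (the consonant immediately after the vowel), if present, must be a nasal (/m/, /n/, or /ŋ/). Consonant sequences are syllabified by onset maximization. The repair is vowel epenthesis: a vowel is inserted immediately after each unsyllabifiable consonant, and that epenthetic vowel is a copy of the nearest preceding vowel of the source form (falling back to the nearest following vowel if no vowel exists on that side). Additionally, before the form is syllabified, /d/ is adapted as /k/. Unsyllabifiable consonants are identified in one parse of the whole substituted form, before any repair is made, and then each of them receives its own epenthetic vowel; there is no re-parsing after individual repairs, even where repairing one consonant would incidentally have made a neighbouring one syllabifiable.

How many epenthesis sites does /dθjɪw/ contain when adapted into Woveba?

3

After substitution the input is /kθjɪw/.
The unsyllabifiable consonants are /k/, /θ/, /w/; each receives one epenthetic vowel.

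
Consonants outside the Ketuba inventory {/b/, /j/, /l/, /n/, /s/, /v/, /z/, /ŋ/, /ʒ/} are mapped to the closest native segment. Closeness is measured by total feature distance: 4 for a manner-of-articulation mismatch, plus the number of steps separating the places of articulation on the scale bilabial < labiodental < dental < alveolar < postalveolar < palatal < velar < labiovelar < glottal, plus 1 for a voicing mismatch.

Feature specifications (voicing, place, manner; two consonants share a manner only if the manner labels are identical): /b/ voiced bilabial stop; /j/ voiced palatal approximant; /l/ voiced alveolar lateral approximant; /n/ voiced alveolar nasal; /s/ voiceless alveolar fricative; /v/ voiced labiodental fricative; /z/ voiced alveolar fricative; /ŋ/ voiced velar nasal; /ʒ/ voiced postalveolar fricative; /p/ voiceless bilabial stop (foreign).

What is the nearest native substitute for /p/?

b

/b/ is closest: same manner (stop), place distance 0 (bilabial→bilabial), voicing differs (+1); total 1. Next closest is /v/ at distance 6.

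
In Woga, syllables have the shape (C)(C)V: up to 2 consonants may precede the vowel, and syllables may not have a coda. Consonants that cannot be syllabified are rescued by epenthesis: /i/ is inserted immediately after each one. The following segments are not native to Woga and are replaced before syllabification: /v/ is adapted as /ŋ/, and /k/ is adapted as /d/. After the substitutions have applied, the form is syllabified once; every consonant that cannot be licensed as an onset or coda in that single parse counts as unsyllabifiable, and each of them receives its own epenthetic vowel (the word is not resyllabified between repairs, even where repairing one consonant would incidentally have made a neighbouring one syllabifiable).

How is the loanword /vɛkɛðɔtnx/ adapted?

ŋɛdɛðɔtinixi

Substitution: /v/ → /ŋ/, /k/ → /d/, giving /ŋɛdɛðɔtnx/.
Syllabifying with onset maximization leaves /t/, /n/, /x/ stranded (no codas are permitted; onsets may contain at most 2 consonants).
Epenthesis after each stranded consonant: /t/ → /ti/, /n/ → /ni/, /x/ → /xi/.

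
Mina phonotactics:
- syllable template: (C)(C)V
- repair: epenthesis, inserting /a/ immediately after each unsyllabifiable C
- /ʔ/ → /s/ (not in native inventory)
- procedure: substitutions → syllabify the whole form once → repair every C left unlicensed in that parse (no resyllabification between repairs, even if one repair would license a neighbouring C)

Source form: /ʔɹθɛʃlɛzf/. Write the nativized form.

saɹθɛʃlɛzafa

Substitution: /ʔ/ → /s/, giving /sɹθɛʃlɛzf/.
The consonants /s/, /z/, /f/ cannot be parsed into a legal (C)(C)V syllable (no codas are permitted; onsets may contain at most 2 consonants).
Inserting the epenthetic vowel yields /s/ → /sa/, /z/ → /za/, /f/ → /fa/.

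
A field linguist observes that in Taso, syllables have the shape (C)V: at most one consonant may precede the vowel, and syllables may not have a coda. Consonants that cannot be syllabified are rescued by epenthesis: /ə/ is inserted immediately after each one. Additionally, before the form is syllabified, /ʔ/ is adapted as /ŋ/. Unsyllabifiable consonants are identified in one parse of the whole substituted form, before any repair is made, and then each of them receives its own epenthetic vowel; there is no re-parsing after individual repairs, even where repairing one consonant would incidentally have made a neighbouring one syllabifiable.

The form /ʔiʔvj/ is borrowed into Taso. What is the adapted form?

ŋiŋəvəjə

Substitution: /ʔ/ → /ŋ/, giving /ŋiŋvj/.
Syllabifying with onset maximization leaves /ŋ/, /v/, /j/ stranded (no codas are permitted; onsets are limited to one consonant).
Inserting the epenthetic vowel yields /ŋ/ → /ŋə/, /v/ → /və/, /j/ → /jə/.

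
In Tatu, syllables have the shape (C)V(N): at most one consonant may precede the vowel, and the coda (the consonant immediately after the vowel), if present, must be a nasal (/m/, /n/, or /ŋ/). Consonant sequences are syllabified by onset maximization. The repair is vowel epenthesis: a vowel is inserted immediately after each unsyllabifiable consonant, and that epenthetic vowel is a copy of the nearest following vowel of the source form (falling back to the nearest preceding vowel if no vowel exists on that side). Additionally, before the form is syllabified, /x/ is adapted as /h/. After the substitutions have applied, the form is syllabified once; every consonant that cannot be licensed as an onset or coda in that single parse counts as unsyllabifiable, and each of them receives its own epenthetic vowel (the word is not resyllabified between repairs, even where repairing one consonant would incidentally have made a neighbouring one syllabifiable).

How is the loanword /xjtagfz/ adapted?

hajatagafaza

Substitution: /x/ → /h/, giving /hjtagfz/.
Under (C)V(N), the unsyllabifiable consonants are /h/, /j/, /g/, /f/, /z/ (only a nasal (/m/, /n/, or /ŋ/) is licensed in coda position; onsets are limited to one consonant).
Inserting the epenthetic vowel yields /h/ → /ha/, /j/ → /ja/, /g/ → /ga/, /f/ → /fa/, /z/ → /za/.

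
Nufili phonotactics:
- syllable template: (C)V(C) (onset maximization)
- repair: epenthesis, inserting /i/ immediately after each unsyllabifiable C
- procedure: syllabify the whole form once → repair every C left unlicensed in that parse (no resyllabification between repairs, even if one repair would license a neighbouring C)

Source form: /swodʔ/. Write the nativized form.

Syllabifying with onset maximization leaves /s/, /ʔ/ stranded (at most one coda consonant is licensed; onsets are limited to one consonant).
Each unlicensed consonant becomes the onset of a new syllable: /s/ → /si/, /ʔ/ → /ʔi/.

siwodʔi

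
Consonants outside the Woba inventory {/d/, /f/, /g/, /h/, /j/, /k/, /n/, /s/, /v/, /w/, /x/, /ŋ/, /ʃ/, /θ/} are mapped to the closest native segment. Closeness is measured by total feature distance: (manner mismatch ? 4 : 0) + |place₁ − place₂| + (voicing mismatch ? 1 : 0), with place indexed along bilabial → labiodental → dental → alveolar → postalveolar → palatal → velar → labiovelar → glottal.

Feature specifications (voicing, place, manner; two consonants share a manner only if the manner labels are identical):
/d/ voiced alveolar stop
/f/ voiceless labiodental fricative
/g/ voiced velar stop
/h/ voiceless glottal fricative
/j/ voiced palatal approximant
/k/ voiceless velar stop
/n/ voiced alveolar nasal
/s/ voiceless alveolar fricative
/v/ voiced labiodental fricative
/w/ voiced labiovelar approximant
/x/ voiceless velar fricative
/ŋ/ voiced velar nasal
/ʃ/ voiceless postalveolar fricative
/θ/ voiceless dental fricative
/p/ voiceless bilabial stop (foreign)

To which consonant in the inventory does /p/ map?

d

/d/ is closest: same manner (stop), place distance 3 (bilabial→alveolar), voicing differs (+1); total 4. Next closest is /f/ at distance 5.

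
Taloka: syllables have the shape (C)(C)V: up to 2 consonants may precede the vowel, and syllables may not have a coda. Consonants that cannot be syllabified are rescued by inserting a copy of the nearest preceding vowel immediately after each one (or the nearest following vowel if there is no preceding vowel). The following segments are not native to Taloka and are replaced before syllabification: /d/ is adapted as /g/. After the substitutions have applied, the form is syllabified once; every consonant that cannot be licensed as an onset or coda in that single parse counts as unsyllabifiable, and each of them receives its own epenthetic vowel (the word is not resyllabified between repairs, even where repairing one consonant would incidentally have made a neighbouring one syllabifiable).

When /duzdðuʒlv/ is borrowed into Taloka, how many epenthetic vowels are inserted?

4

After substitution the input is /guzgðuʒlv/.
The unsyllabifiable consonants are /z/, /ʒ/, /l/, /v/; each receives one epenthetic vowel.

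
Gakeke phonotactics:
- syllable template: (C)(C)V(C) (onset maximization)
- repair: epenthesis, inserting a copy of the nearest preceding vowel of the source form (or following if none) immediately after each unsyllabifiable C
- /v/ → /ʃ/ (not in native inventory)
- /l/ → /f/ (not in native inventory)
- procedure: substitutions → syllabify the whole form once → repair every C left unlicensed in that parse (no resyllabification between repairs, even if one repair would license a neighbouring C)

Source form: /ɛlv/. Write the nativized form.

ɛfʃɛ

Substitution: /l/ → /f/, /v/ → /ʃ/, giving /ɛfʃ/.
The consonants /ʃ/ cannot be parsed into a legal (C)(C)V(C) syllable (at most one coda consonant is licensed; onsets may contain at most 2 consonants).
Inserting the epenthetic vowel yields /ʃ/ → /ʃɛ/.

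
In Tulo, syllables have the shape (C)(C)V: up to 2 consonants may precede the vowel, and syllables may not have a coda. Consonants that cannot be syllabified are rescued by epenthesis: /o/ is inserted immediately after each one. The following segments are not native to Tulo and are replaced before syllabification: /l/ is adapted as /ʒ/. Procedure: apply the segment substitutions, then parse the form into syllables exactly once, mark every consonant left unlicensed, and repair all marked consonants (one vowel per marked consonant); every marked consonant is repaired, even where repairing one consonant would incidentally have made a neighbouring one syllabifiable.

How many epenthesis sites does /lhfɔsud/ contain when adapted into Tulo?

After substitution the input is /ʒhfɔsud/.
The unsyllabifiable consonants are /ʒ/, /d/; each receives one epenthetic vowel.

2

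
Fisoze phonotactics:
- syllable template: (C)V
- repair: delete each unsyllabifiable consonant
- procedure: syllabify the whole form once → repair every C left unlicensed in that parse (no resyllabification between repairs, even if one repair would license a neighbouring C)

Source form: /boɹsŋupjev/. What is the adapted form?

boŋuje

The consonants /ɹ/, /s/, /p/, /v/ cannot be parsed into a legal (C)V syllable (no codas are permitted; onsets are limited to one consonant).
Each unlicensed consonant is deleted: /ɹ/, /s/, /p/, /v/.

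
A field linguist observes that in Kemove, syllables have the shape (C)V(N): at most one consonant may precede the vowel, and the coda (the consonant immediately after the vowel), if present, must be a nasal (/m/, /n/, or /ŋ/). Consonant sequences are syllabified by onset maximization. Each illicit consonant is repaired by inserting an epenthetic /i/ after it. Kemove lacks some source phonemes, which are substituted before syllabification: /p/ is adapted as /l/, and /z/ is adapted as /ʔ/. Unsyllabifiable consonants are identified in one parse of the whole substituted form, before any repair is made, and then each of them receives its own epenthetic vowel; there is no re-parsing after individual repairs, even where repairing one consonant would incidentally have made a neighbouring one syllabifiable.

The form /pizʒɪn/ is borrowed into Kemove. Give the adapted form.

Substitution: /p/ → /l/, /z/ → /ʔ/, giving /liʔʒɪn/.
Under (C)V(N), the unsyllabifiable consonants are /ʔ/ (only a nasal (/m/, /n/, or /ŋ/) is licensed in coda position; onsets are limited to one consonant).
Inserting the epenthetic vowel yields /ʔ/ → /ʔi/.

liʔiʒɪn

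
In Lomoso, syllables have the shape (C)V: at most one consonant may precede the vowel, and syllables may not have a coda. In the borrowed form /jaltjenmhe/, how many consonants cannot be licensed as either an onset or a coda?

4

Under (C)V, the unsyllabifiable consonants are /l/, /t/, /n/, /m/ (no codas are permitted; onsets are limited to one consonant).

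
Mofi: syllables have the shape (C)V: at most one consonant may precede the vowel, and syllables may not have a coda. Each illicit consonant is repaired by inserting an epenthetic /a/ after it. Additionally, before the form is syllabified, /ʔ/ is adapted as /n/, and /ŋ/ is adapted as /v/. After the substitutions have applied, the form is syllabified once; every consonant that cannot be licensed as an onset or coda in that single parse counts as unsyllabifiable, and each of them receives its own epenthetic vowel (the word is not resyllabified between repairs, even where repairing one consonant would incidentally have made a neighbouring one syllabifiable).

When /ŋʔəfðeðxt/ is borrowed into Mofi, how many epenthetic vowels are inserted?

After substitution the input is /vnəfðeðxt/.
The unsyllabifiable consonants are /v/, /f/, /ð/, /x/, /t/; each receives one epenthetic vowel.

5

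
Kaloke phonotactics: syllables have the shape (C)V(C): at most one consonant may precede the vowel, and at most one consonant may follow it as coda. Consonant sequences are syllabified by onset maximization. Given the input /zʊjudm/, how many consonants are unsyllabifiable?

Under (C)V(C), the unsyllabifiable consonants are /m/ (at most one coda consonant is licensed; onsets are limited to one consonant).

1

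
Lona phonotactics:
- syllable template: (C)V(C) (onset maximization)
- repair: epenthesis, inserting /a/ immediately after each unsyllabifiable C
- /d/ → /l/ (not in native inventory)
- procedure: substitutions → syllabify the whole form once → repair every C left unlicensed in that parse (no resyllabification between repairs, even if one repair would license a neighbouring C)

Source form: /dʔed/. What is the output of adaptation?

Substitution: /d/ → /l/, giving /lʔel/.
The consonants /l/ cannot be parsed into a legal (C)V(C) syllable (at most one coda consonant is licensed; onsets are limited to one consonant).
Epenthesis after each stranded consonant: /l/ → /la/.

laʔel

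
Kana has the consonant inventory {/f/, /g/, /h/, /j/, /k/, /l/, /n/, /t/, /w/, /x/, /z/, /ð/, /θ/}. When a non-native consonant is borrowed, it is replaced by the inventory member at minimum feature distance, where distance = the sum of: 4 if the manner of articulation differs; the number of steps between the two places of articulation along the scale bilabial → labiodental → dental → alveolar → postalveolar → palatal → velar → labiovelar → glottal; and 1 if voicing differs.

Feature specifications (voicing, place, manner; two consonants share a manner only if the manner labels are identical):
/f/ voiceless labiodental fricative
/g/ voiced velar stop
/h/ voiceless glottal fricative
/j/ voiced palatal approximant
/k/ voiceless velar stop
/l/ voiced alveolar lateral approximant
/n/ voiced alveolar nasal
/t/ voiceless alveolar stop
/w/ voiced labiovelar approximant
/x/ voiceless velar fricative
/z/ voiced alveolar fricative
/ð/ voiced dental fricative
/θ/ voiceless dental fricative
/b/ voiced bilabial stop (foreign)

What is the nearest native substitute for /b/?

t

/t/ is closest: same manner (stop), place distance 3 (bilabial→alveolar), voicing differs (+1); total 4. Next closest is /f/ at distance 6.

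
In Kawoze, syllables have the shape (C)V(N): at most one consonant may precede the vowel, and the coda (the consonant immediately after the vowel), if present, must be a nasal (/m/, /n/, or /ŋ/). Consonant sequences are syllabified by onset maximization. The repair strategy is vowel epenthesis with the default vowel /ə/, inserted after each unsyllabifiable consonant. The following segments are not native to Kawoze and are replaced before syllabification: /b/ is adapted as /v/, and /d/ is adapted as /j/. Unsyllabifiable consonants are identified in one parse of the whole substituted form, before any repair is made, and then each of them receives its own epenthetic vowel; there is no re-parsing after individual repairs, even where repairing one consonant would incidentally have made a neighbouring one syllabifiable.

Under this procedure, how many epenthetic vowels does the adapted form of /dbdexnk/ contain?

5

After substitution the input is /jvjexnk/.
The unsyllabifiable consonants are /j/, /v/, /x/, /n/, /k/; each receives one epenthetic vowel.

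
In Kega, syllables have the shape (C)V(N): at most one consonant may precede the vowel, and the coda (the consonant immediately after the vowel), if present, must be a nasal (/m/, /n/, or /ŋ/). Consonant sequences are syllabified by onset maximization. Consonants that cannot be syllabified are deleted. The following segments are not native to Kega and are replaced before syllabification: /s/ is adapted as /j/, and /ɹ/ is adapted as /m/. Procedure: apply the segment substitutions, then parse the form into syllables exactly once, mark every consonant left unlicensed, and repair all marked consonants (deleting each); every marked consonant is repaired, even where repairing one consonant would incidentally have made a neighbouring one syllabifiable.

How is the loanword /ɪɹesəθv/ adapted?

ɪmejə

Substitution: /ɹ/ → /m/, /s/ → /j/, giving /ɪmejəθv/.
Syllabifying with onset maximization leaves /θ/, /v/ stranded (only a nasal (/m/, /n/, or /ŋ/) is licensed in coda position; onsets are limited to one consonant).
Each unlicensed consonant is deleted: /θ/, /v/.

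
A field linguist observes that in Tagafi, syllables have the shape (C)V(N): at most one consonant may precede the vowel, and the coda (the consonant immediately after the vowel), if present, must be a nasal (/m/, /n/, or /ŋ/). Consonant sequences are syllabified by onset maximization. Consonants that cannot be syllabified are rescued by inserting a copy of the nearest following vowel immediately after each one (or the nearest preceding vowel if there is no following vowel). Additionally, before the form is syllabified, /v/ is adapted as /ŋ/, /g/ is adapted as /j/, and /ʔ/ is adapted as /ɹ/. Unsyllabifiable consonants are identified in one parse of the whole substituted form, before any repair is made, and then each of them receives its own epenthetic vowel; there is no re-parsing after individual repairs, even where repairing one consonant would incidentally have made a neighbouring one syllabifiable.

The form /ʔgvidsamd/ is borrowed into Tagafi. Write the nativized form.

Substitution: /ʔ/ → /ɹ/, /g/ → /j/, /v/ → /ŋ/, giving /ɹjŋidsamd/.
Under (C)V(N), the unsyllabifiable consonants are /ɹ/, /j/, /d/, /d/ (only a nasal (/m/, /n/, or /ŋ/) is licensed in coda position; onsets are limited to one consonant).
Inserting the epenthetic vowel yields /ɹ/ → /ɹi/, /j/ → /ji/, /d/ → /da/, /d/ → /da/.

ɹijiŋidasamda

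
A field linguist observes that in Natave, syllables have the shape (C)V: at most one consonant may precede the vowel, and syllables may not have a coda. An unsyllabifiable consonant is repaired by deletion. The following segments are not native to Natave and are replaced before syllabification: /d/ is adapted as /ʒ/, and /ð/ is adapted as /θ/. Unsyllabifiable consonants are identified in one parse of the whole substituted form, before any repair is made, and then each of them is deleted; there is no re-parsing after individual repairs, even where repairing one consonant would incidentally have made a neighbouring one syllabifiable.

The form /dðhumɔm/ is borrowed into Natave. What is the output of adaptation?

humɔ

Substitution: /d/ → /ʒ/, /ð/ → /θ/, giving /ʒθhumɔm/.
Syllabifying with onset maximization leaves /ʒ/, /θ/, /m/ stranded (no codas are permitted; onsets are limited to one consonant).
Deletion applies to /ʒ/, /θ/, /m/.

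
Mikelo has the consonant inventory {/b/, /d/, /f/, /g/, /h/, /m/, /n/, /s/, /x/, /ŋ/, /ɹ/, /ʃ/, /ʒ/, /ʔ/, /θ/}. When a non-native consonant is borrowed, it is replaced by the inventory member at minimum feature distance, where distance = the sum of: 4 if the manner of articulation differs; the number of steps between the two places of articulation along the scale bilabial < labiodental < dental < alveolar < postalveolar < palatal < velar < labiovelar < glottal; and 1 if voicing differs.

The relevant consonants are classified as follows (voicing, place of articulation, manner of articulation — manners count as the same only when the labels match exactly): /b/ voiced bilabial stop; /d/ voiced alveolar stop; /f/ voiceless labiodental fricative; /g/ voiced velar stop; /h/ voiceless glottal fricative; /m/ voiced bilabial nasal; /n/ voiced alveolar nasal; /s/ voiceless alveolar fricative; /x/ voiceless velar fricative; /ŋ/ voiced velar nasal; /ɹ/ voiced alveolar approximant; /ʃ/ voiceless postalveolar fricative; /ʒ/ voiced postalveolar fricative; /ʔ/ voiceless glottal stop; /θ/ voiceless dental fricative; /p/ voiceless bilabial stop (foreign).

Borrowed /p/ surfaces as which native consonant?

b

/b/ is closest: same manner (stop), place distance 0 (bilabial→bilabial), voicing differs (+1); total 1. Next closest is /d/ at distance 4.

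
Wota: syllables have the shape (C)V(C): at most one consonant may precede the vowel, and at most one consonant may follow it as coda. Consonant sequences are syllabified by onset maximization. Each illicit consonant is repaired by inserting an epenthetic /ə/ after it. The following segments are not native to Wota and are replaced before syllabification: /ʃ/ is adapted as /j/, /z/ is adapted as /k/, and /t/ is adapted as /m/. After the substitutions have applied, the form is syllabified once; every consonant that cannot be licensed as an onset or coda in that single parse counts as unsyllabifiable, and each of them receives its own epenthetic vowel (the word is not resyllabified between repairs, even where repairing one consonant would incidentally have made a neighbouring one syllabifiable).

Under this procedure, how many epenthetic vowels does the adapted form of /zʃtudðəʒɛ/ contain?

After substitution the input is /kjmudðəʒɛ/.
The unsyllabifiable consonants are /k/, /j/; each receives one epenthetic vowel.

2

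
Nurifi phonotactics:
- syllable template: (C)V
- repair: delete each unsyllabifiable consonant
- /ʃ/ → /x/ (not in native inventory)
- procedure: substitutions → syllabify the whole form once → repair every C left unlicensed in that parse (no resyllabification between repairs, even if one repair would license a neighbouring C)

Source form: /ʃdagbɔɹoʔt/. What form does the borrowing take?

dabɔɹo

Substitution: /ʃ/ → /x/, giving /xdagbɔɹoʔt/.
Syllabifying with onset maximization leaves /x/, /g/, /ʔ/, /t/ stranded (no codas are permitted; onsets are limited to one consonant).
Deleting the stranded consonants removes /x/, /g/, /ʔ/, /t/.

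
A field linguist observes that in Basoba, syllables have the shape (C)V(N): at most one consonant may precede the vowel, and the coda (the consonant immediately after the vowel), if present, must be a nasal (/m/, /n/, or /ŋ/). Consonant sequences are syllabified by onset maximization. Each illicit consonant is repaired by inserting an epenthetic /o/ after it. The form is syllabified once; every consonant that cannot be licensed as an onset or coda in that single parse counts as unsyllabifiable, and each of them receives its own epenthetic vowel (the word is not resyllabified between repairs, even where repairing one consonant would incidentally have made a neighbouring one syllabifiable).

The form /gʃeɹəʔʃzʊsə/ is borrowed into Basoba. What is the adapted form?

goʃeɹəʔoʃozʊsə

The consonants /g/, /ʔ/, /ʃ/ cannot be parsed into a legal (C)V(N) syllable (only a nasal (/m/, /n/, or /ŋ/) is licensed in coda position; onsets are limited to one consonant).
Each unlicensed consonant becomes the onset of a new syllable: /g/ → /go/, /ʔ/ → /ʔo/, /ʃ/ → /ʃo/.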